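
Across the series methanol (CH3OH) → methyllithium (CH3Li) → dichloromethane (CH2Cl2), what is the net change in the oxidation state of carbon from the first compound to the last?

+2

Carbon oxidation states along the series — methanol: -2, methyllithium: -4, dichloromethane: 0.
Net change = 0 − (-2) = +2.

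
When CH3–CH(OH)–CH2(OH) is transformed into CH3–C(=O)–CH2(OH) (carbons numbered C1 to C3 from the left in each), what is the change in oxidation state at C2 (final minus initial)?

+2

Before: C2 has 2 bonds to C, 1 bond to H, 1 bond to O → oxidation state 0.
After: C2 has 2 bonds to C, 2 bonds to O → oxidation state +2.
Δ = +2 − (0) = +2, so this is an oxidation at C2.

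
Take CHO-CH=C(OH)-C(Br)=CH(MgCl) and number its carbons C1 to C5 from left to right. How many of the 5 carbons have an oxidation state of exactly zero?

Tallying each carbon's bonds:
C1: 1C, 1H, 2O → 0 − 1 + 2 = +1
C2: 3C, 1H → 0 − 1 = -1
C3: 3C, 1O → 0 + 1 = +1
C4: 3C, 1Br → 0 + 1 = +1
C5: 2C, 1H, 1Mg → 0 − 1 − 1 = -2
0 carbons meet the condition.

0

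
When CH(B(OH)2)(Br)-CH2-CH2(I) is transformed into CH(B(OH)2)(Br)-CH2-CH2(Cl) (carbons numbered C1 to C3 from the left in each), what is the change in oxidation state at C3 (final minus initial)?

Before: C3 has 1 bond to C, 2 bonds to H, 1 bond to I → oxidation state -1.
After: C3 has 1 bond to C, 2 bonds to H, 1 bond to Cl → oxidation state -1.
Δ = -1 − (-1) = 0, so no net redox change at C3.

0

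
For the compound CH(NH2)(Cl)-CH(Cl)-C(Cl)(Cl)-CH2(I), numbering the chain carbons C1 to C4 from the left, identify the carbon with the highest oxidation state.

C3

Count +1 for every bond to an atom more electronegative than carbon and −1 for every bond to one less electronegative; C–C bonds are 0. Tallying each carbon:
C1: 1C, 1H, 1N, 1Cl → 0 − 1 + 1 + 1 = +1
C2: 2C, 1H, 1Cl → 0 − 1 + 1 = 0
C3: 2C, 2Cl → 0 + 2 = +2
C4: 1C, 2H, 1I → 0 − 2 + 1 = -1
The most oxidised carbon is C3 at +2.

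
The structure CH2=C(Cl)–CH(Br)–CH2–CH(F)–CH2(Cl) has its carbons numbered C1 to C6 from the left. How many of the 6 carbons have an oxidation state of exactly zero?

2

Tallying each carbon's bonds:
C1: 2C, 2H → 0 − 2 = -2
C2: 3C, 1Cl → 0 + 1 = +1
C3: 2C, 1H, 1Br → 0 − 1 + 1 = 0
C4: 2C, 2H → 0 − 2 = -2
C5: 2C, 1H, 1F → 0 − 1 + 1 = 0
C6: 1C, 2H, 1Cl → 0 − 2 + 1 = -1
2 carbons (C3, C5) meet the condition.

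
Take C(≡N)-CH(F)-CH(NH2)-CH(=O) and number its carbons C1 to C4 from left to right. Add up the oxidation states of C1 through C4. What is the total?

Each bond to a more electronegative atom (O, N, halogen) counts +1, each bond to a less electronegative atom (H, metal, B, Si) counts −1, and each C–C bond counts 0. Tallying each carbon:
C1: 1C, 3N → 0 + 3 = +3
C2: 2C, 1H, 1F → 0 − 1 + 1 = 0
C3: 2C, 1H, 1N → 0 − 1 + 1 = 0
C4: 1C, 1H, 2O → 0 − 1 + 2 = +1
Sum = +3 + 0 + 0 + 1 = +4.

+4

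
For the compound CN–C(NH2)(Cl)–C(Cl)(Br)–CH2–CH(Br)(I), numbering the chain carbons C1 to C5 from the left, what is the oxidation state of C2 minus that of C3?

C2: 2C, 1N, 1Cl → 0 + 1 + 1 = +2
C3: 2C, 1Cl, 1Br → 0 + 1 + 1 = +2
Difference: +2 − (+2) = 0.

0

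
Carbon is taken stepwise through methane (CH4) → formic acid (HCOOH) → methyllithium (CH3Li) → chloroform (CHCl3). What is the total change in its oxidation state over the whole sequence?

+6

Carbon oxidation states along the series — methane: -4, formic acid: +2, methyllithium: -4, chloroform: +2.
Net change = +2 − (-4) = +6.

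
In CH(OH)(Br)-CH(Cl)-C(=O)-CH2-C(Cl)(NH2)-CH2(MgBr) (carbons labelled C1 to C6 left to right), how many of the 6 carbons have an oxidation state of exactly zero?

Each bond to a more electronegative atom (O, N, halogen) counts +1, each bond to a less electronegative atom (H, metal, B, Si) counts −1, and each C–C bond counts 0. Tallying each carbon:
C1: 1C, 1H, 1O, 1Br → 0 − 1 + 1 + 1 = +1
C2: 2C, 1H, 1Cl → 0 − 1 + 1 = 0
C3: 2C, 2O → 0 + 2 = +2
C4: 2C, 2H → 0 − 2 = -2
C5: 2C, 1N, 1Cl → 0 + 1 + 1 = +2
C6: 1C, 2H, 1Mg → 0 − 2 − 1 = -3
1 carbon (C2) meets the condition.

1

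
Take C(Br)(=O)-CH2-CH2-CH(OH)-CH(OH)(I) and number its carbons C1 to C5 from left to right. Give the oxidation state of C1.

C1 has one bond to C (0), one bond to Br (+1), a double bond to O (2×+1 = +2).
Oxidation state = 0 + 1 + 2 = +3.

+3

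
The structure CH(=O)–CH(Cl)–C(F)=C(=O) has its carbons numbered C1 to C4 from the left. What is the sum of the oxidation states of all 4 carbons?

Tallying each carbon's bonds:
C1: 1C, 1H, 2O → 0 − 1 + 2 = +1
C2: 2C, 1H, 1Cl → 0 − 1 + 1 = 0
C3: 3C, 1F → 0 + 1 = +1
C4: 2C, 2O → 0 + 2 = +2
Sum = +1 + 0 + 1 + 2 = +4.

+4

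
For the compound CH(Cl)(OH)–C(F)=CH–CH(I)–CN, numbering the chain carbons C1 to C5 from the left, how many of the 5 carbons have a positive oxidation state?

Tallying each carbon's bonds:
C1: 1C, 1H, 1O, 1Cl → 0 − 1 + 1 + 1 = +1
C2: 3C, 1F → 0 + 1 = +1
C3: 3C, 1H → 0 − 1 = -1
C4: 2C, 1H, 1I → 0 − 1 + 1 = 0
C5: 1C, 3N → 0 + 3 = +3
3 carbons (C1, C2, C5) meet the condition.

3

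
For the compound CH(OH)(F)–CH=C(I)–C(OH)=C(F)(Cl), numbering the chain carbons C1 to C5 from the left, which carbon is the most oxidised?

C5

Tallying each carbon's bonds:
C1: 1C, 1H, 1O, 1F → 0 − 1 + 1 + 1 = +1
C2: 3C, 1H → 0 − 1 = -1
C3: 3C, 1I → 0 + 1 = +1
C4: 3C, 1O → 0 + 1 = +1
C5: 2C, 1F, 1Cl → 0 + 1 + 1 = +2
The most oxidised carbon is C5 at +2.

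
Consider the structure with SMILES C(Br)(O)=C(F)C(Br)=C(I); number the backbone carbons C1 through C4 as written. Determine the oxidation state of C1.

+2

Bonds to more-electronegative neighbours contribute +1 each, bonds to H or metals contribute −1 each, and C–C bonds contribute 0.
C1 has a double bond to C (2×0 = 0), one bond to Br (+1), one bond to O (+1).
Oxidation state = 0 + 1 + 1 = +2.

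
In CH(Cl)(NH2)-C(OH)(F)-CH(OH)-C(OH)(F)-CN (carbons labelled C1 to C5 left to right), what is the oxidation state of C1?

C1 has one bond to C (0), one bond to H (-1), one bond to Cl (+1), one bond to N (+1).
Oxidation state = 0 − 1 + 1 + 1 = +1.

+1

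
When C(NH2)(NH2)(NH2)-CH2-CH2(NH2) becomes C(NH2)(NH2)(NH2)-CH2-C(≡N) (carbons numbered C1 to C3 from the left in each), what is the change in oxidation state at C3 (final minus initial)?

+4

Before: C3 has 1 bond to C, 2 bonds to H, 1 bond to N → oxidation state -1.
After: C3 has 1 bond to C, 3 bonds to N → oxidation state +3.
Δ = +3 − (-1) = +4, so this is an oxidation at C3.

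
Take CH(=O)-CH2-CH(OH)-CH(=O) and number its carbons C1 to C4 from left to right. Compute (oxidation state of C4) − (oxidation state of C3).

+1

C4: 1C, 1H, 2O → 0 − 1 + 2 = +1
C3: 2C, 1H, 1O → 0 − 1 + 1 = 0
Difference: +1 − (0) = +1.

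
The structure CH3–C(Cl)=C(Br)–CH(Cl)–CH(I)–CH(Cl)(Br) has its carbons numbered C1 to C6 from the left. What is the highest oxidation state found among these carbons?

Tallying each carbon's bonds:
C1: 1C, 3H → 0 − 3 = -3
C2: 3C, 1Cl → 0 + 1 = +1
C3: 3C, 1Br → 0 + 1 = +1
C4: 2C, 1H, 1Cl → 0 − 1 + 1 = 0
C5: 2C, 1H, 1I → 0 − 1 + 1 = 0
C6: 1C, 1H, 1Cl, 1Br → 0 − 1 + 1 + 1 = +1
The highest value is +1.

+1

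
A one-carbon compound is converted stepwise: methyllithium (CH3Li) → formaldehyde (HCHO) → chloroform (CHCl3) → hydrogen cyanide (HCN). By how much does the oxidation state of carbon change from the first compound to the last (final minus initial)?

+6

Carbon oxidation states along the series — methyllithium: -4, formaldehyde: 0, chloroform: +2, hydrogen cyanide: +2.
Net change = +2 − (-4) = +6.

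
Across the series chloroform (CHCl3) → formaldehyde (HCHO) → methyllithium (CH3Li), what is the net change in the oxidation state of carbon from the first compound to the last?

Carbon oxidation states along the series — chloroform: +2, formaldehyde: 0, methyllithium: -4.
Net change = -4 − (+2) = -6.

-6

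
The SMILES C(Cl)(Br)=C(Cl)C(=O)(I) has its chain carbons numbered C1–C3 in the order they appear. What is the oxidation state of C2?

+1

C2 has a double bond to C (2×0 = 0), one bond to C (0), one bond to Cl (+1).
Oxidation state = 0 + 0 + 1 = +1.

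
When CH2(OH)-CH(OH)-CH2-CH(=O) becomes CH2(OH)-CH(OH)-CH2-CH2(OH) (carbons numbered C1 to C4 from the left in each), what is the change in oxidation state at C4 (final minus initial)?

-2

Before: C4 has 1 bond to C, 1 bond to H, 2 bonds to O → oxidation state +1.
After: C4 has 1 bond to C, 2 bonds to H, 1 bond to O → oxidation state -1.
Δ = -1 − (+1) = -2, so this is a reduction at C4.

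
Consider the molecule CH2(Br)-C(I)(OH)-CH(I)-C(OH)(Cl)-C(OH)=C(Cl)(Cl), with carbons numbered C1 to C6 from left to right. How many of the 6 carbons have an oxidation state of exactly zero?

1

Tallying each carbon's bonds:
C1: 1C, 2H, 1Br → 0 − 2 + 1 = -1
C2: 2C, 1O, 1I → 0 + 1 + 1 = +2
C3: 2C, 1H, 1I → 0 − 1 + 1 = 0
C4: 2C, 1O, 1Cl → 0 + 1 + 1 = +2
C5: 3C, 1O → 0 + 1 = +1
C6: 2C, 2Cl → 0 + 2 = +2
1 carbon (C3) meets the condition.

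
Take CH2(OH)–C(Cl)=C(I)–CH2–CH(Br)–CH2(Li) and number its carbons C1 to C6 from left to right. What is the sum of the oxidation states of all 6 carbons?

Tallying each carbon's bonds:
C1: 1C, 2H, 1O → 0 − 2 + 1 = -1
C2: 3C, 1Cl → 0 + 1 = +1
C3: 3C, 1I → 0 + 1 = +1
C4: 2C, 2H → 0 − 2 = -2
C5: 2C, 1H, 1Br → 0 − 1 + 1 = 0
C6: 1C, 2H, 1Li → 0 − 2 − 1 = -3
Sum = -1 + 1 + 1 − 2 + 0 − 3 = -4.

-4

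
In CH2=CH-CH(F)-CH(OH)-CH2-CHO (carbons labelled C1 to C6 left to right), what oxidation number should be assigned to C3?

0

C3 has one bond to C (0), one bond to C (0), one bond to F (+1), one bond to H (-1).
Oxidation state = 0 + 0 + 1 − 1 = 0.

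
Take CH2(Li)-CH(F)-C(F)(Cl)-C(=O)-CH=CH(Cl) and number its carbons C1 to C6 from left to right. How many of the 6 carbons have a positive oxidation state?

Tallying each carbon's bonds:
C1: 1C, 2H, 1Li → 0 − 2 − 1 = -3
C2: 2C, 1H, 1F → 0 − 1 + 1 = 0
C3: 2C, 1F, 1Cl → 0 + 1 + 1 = +2
C4: 2C, 2O → 0 + 2 = +2
C5: 3C, 1H → 0 − 1 = -1
C6: 2C, 1H, 1Cl → 0 − 1 + 1 = 0
2 carbons (C3, C4) meet the condition.

2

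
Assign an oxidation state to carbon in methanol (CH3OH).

The carbon has one bond to H (-1), one bond to H (-1), one bond to H (-1), one bond to O (+1).
Oxidation state = -1 − 1 − 1 + 1 = -2.

-2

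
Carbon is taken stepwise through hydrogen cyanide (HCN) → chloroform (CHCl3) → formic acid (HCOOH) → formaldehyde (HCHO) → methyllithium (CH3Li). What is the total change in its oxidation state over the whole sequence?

Carbon oxidation states along the series — hydrogen cyanide: +2, chloroform: +2, formic acid: +2, formaldehyde: 0, methyllithium: -4.
Net change = -4 − (+2) = -6.

-6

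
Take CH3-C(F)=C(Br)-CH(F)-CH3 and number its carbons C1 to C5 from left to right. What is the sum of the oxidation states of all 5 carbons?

Tallying each carbon's bonds:
C1: 1C, 3H → 0 − 3 = -3
C2: 3C, 1F → 0 + 1 = +1
C3: 3C, 1Br → 0 + 1 = +1
C4: 2C, 1H, 1F → 0 − 1 + 1 = 0
C5: 1C, 3H → 0 − 3 = -3
Sum = -3 + 1 + 1 + 0 − 3 = -4.

-4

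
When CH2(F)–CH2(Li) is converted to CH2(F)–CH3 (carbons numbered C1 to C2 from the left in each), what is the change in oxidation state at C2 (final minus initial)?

Before: C2 has 1 bond to C, 2 bonds to H, 1 bond to Li → oxidation state -3.
After: C2 has 1 bond to C, 3 bonds to H → oxidation state -3.
Δ = -3 − (-3) = 0, so no net redox change at C2.

0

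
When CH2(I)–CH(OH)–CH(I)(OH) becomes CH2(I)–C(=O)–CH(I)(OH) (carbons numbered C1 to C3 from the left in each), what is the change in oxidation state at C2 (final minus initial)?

+2

Before: C2 has 2 bonds to C, 1 bond to H, 1 bond to O → oxidation state 0.
After: C2 has 2 bonds to C, 2 bonds to O → oxidation state +2.
Δ = +2 − (0) = +2, so this is an oxidation at C2.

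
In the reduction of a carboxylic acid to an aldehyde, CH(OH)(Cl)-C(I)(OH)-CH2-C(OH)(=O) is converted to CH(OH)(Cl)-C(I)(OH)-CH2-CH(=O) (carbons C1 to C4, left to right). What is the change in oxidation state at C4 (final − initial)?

-2

Before: C4 has 1 bond to C, 3 bonds to O → oxidation state +3.
After: C4 has 1 bond to C, 1 bond to H, 2 bonds to O → oxidation state +1.
Δ = +1 − (+3) = -2, so this is a reduction at C4.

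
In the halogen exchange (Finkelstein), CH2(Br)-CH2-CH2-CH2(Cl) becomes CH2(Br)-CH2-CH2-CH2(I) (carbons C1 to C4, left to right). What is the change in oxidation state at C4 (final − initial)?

Before: C4 has 1 bond to C, 2 bonds to H, 1 bond to Cl → oxidation state -1.
After: C4 has 1 bond to C, 2 bonds to H, 1 bond to I → oxidation state -1.
Δ = -1 − (-1) = 0, so no net redox change at C4.

0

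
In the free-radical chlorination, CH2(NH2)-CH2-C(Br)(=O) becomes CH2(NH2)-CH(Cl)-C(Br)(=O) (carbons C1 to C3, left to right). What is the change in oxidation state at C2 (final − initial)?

+2

Before: C2 has 2 bonds to C, 2 bonds to H → oxidation state -2.
After: C2 has 2 bonds to C, 1 bond to H, 1 bond to Cl → oxidation state 0.
Δ = 0 − (-2) = +2, so this is an oxidation at C2.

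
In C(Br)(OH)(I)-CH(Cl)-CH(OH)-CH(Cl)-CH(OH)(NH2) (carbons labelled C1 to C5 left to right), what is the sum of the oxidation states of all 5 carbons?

+4

Count +1 for every bond to an atom more electronegative than carbon and −1 for every bond to one less electronegative; C–C bonds are 0. Tallying each carbon:
C1: 1C, 1O, 1Br, 1I → 0 + 1 + 1 + 1 = +3
C2: 2C, 1H, 1Cl → 0 − 1 + 1 = 0
C3: 2C, 1H, 1O → 0 − 1 + 1 = 0
C4: 2C, 1H, 1Cl → 0 − 1 + 1 = 0
C5: 1C, 1H, 1O, 1N → 0 − 1 + 1 + 1 = +1
Sum = +3 + 0 + 0 + 0 + 1 = +4.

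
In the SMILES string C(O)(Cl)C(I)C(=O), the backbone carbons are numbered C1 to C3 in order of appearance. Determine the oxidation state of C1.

+1

C1 has one bond to C (0), one bond to H (-1), one bond to O (+1), one bond to Cl (+1).
Oxidation state = 0 − 1 + 1 + 1 = +1.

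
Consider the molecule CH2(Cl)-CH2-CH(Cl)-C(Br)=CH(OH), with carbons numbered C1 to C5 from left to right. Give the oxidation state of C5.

0

C5 has a double bond to C (2×0 = 0), one bond to H (-1), one bond to O (+1).
Oxidation state = 0 − 1 + 1 = 0.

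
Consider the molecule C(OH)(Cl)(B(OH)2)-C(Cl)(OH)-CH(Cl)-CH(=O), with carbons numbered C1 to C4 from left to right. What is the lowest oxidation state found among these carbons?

0

Tallying each carbon's bonds:
C1: 1C, 1O, 1Cl, 1B → 0 + 1 + 1 − 1 = +1
C2: 2C, 1O, 1Cl → 0 + 1 + 1 = +2
C3: 2C, 1H, 1Cl → 0 − 1 + 1 = 0
C4: 1C, 1H, 2O → 0 − 1 + 2 = +1
The lowest value is 0.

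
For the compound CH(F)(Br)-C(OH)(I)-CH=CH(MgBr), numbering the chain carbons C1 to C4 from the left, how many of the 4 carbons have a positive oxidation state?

2

Tallying each carbon's bonds:
C1: 1C, 1H, 1F, 1Br → 0 − 1 + 1 + 1 = +1
C2: 2C, 1O, 1I → 0 + 1 + 1 = +2
C3: 3C, 1H → 0 − 1 = -1
C4: 2C, 1H, 1Mg → 0 − 1 − 1 = -2
2 carbons (C1, C2) meet the condition.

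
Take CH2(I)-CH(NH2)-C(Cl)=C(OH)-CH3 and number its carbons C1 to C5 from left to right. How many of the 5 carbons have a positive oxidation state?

2

Tallying each carbon's bonds:
C1: 1C, 2H, 1I → 0 − 2 + 1 = -1
C2: 2C, 1H, 1N → 0 − 1 + 1 = 0
C3: 3C, 1Cl → 0 + 1 = +1
C4: 3C, 1O → 0 + 1 = +1
C5: 1C, 3H → 0 − 3 = -3
2 carbons (C3, C4) meet the condition.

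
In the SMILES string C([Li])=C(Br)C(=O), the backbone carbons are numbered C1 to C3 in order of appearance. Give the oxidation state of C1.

Bonds to more-electronegative neighbours contribute +1 each, bonds to H or metals contribute −1 each, and C–C bonds contribute 0.
C1 has a double bond to C (2×0 = 0), one bond to Li (-1), one bond to H (-1).
Oxidation state = 0 − 1 − 1 = -2.

-2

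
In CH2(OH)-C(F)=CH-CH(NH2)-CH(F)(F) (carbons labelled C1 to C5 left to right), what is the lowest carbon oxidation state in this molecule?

-1

Assign +1 per bond to O/N/halogen, −1 per bond to H or an electropositive element, and 0 per bond to carbon. Tallying each carbon:
C1: 1C, 2H, 1O → 0 − 2 + 1 = -1
C2: 3C, 1F → 0 + 1 = +1
C3: 3C, 1H → 0 − 1 = -1
C4: 2C, 1H, 1N → 0 − 1 + 1 = 0
C5: 1C, 1H, 2F → 0 − 1 + 2 = +1
The lowest value is -1.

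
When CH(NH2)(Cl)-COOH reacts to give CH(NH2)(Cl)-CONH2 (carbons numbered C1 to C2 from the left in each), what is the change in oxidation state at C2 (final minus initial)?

0

Before: C2 has 1 bond to C, 3 bonds to O → oxidation state +3.
After: C2 has 1 bond to C, 2 bonds to O, 1 bond to N → oxidation state +3.
Δ = +3 − (+3) = 0, so no net redox change at C2.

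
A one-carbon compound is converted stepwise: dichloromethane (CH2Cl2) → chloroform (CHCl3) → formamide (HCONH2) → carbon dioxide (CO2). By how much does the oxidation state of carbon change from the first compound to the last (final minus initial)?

+4

Carbon oxidation states along the series — dichloromethane: 0, chloroform: +2, formamide: +2, carbon dioxide: +4.
Net change = +4 − (0) = +4.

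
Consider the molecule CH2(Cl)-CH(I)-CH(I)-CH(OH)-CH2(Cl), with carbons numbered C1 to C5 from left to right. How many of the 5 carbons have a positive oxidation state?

Tallying each carbon's bonds:
C1: 1C, 2H, 1Cl → 0 − 2 + 1 = -1
C2: 2C, 1H, 1I → 0 − 1 + 1 = 0
C3: 2C, 1H, 1I → 0 − 1 + 1 = 0
C4: 2C, 1H, 1O → 0 − 1 + 1 = 0
C5: 1C, 2H, 1Cl → 0 − 2 + 1 = -1
0 carbons meet the condition.

0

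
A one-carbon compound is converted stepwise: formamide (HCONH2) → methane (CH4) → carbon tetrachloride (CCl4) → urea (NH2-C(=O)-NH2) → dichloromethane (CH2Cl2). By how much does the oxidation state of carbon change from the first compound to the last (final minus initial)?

-2

Carbon oxidation states along the series — formamide: +2, methane: -4, carbon tetrachloride: +4, urea: +4, dichloromethane: 0.
Net change = 0 − (+2) = -2.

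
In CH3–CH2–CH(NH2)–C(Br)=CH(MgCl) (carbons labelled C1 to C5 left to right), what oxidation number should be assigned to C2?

-2

Count +1 for every bond to an atom more electronegative than carbon and −1 for every bond to one less electronegative; C–C bonds are 0.
C2 has one bond to C (0), one bond to C (0), one bond to H (-1), one bond to H (-1).
Oxidation state = 0 + 0 − 1 − 1 = -2.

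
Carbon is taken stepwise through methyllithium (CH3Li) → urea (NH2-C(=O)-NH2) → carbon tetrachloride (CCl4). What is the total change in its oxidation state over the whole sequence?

+8

Carbon oxidation states along the series — methyllithium: -4, urea: +4, carbon tetrachloride: +4.
Net change = +4 − (-4) = +8.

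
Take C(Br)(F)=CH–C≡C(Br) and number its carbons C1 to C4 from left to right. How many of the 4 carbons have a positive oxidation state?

2

Tallying each carbon's bonds:
C1: 2C, 1F, 1Br → 0 + 1 + 1 = +2
C2: 3C, 1H → 0 − 1 = -1
C3: 4C → 0 = 0
C4: 3C, 1Br → 0 + 1 = +1
2 carbons (C1, C4) meet the condition.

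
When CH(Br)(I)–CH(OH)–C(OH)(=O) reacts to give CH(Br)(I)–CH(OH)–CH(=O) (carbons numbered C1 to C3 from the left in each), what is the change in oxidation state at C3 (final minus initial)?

Before: C3 has 1 bond to C, 3 bonds to O → oxidation state +3.
After: C3 has 1 bond to C, 1 bond to H, 2 bonds to O → oxidation state +1.
Δ = +1 − (+3) = -2, so this is a reduction at C3.

-2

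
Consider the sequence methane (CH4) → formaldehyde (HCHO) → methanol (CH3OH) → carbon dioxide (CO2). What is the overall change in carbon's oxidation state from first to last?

+8

Carbon oxidation states along the series — methane: -4, formaldehyde: 0, methanol: -2, carbon dioxide: +4.
Net change = +4 − (-4) = +8.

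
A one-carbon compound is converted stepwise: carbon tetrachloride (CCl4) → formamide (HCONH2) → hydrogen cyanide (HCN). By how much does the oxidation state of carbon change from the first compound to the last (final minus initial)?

-2

Carbon oxidation states along the series — carbon tetrachloride: +4, formamide: +2, hydrogen cyanide: +2.
Net change = +2 − (+4) = -2.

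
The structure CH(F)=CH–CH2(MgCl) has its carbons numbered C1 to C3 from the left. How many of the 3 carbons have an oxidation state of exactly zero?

Tallying each carbon's bonds:
C1: 2C, 1H, 1F → 0 − 1 + 1 = 0
C2: 3C, 1H → 0 − 1 = -1
C3: 1C, 2H, 1Mg → 0 − 2 − 1 = -3
1 carbon (C1) meets the condition.

1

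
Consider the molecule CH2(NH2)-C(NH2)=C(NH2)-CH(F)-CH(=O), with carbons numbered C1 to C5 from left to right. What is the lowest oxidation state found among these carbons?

-1

Tallying each carbon's bonds:
C1: 1C, 2H, 1N → 0 − 2 + 1 = -1
C2: 3C, 1N → 0 + 1 = +1
C3: 3C, 1N → 0 + 1 = +1
C4: 2C, 1H, 1F → 0 − 1 + 1 = 0
C5: 1C, 1H, 2O → 0 − 1 + 2 = +1
The lowest value is -1.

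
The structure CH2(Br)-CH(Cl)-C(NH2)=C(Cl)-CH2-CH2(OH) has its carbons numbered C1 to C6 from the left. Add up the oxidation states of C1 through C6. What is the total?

Tallying each carbon's bonds:
C1: 1C, 2H, 1Br → 0 − 2 + 1 = -1
C2: 2C, 1H, 1Cl → 0 − 1 + 1 = 0
C3: 3C, 1N → 0 + 1 = +1
C4: 3C, 1Cl → 0 + 1 = +1
C5: 2C, 2H → 0 − 2 = -2
C6: 1C, 2H, 1O → 0 − 2 + 1 = -1
Sum = -1 + 0 + 1 + 1 − 2 − 1 = -2.

-2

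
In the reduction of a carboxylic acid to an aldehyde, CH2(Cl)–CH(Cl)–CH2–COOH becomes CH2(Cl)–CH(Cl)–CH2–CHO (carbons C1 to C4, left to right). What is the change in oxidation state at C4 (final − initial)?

Before: C4 has 1 bond to C, 3 bonds to O → oxidation state +3.
After: C4 has 1 bond to C, 1 bond to H, 2 bonds to O → oxidation state +1.
Δ = +1 − (+3) = -2, so this is a reduction at C4.

-2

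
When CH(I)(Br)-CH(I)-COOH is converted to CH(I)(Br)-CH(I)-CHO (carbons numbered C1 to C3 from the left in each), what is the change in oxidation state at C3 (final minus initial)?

Before: C3 has 1 bond to C, 3 bonds to O → oxidation state +3.
After: C3 has 1 bond to C, 1 bond to H, 2 bonds to O → oxidation state +1.
Δ = +1 − (+3) = -2, so this is a reduction at C3.

-2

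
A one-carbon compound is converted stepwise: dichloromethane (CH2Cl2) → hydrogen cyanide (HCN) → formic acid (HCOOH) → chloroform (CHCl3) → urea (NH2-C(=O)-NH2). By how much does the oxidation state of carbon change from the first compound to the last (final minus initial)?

+4

Carbon oxidation states along the series — dichloromethane: 0, hydrogen cyanide: +2, formic acid: +2, chloroform: +2, urea: +4.
Net change = +4 − (0) = +4.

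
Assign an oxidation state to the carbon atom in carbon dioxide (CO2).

Count +1 for every bond to an atom more electronegative than carbon and −1 for every bond to one less electronegative; C–C bonds are 0.
The carbon has a double bond to O (2×+1 = +2), a double bond to O (2×+1 = +2).
Oxidation state = +2 + 2 = +4.

+4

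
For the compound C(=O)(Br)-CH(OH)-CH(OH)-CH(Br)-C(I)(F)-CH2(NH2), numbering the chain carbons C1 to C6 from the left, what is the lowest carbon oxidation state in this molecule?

Bonds to more-electronegative neighbours contribute +1 each, bonds to H or metals contribute −1 each, and C–C bonds contribute 0. Tallying each carbon:
C1: 1C, 2O, 1Br → 0 + 2 + 1 = +3
C2: 2C, 1H, 1O → 0 − 1 + 1 = 0
C3: 2C, 1H, 1O → 0 − 1 + 1 = 0
C4: 2C, 1H, 1Br → 0 − 1 + 1 = 0
C5: 2C, 1F, 1I → 0 + 1 + 1 = +2
C6: 1C, 2H, 1N → 0 − 2 + 1 = -1
The lowest value is -1.

-1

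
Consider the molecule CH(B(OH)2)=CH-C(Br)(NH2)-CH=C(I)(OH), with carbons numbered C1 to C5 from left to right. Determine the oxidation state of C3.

+2

Bonds to more-electronegative neighbours contribute +1 each, bonds to H or metals contribute −1 each, and C–C bonds contribute 0.
C3 has one bond to C (0), one bond to C (0), one bond to Br (+1), one bond to N (+1).
Oxidation state = 0 + 0 + 1 + 1 = +2.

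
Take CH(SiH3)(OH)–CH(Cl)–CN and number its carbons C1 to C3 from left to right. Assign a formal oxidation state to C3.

+3

Assign +1 per bond to O/N/halogen, −1 per bond to H or an electropositive element, and 0 per bond to carbon.
C3 has one bond to C (0), a triple bond to N (3×+1 = +3).
Oxidation state = 0 + 3 = +3.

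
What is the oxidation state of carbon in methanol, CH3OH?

-2

The carbon has one bond to H (-1), one bond to H (-1), one bond to H (-1), one bond to O (+1).
Oxidation state = -1 − 1 − 1 + 1 = -2.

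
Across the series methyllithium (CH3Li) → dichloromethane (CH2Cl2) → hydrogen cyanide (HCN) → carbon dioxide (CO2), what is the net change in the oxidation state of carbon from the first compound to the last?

Carbon oxidation states along the series — methyllithium: -4, dichloromethane: 0, hydrogen cyanide: +2, carbon dioxide: +4.
Net change = +4 − (-4) = +8.

+8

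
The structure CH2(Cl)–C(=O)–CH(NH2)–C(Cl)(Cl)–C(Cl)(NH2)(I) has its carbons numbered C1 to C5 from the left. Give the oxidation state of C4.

+2

Assign +1 per bond to O/N/halogen, −1 per bond to H or an electropositive element, and 0 per bond to carbon.
C4 has one bond to C (0), one bond to C (0), one bond to Cl (+1), one bond to Cl (+1).
Oxidation state = 0 + 0 + 1 + 1 = +2.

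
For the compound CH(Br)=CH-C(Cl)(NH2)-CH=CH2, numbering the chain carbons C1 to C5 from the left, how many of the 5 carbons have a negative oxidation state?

Tallying each carbon's bonds:
C1: 2C, 1H, 1Br → 0 − 1 + 1 = 0
C2: 3C, 1H → 0 − 1 = -1
C3: 2C, 1N, 1Cl → 0 + 1 + 1 = +2
C4: 3C, 1H → 0 − 1 = -1
C5: 2C, 2H → 0 − 2 = -2
3 carbons (C2, C4, C5) meet the condition.

3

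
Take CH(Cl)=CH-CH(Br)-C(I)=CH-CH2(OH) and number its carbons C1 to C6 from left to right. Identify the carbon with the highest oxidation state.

Tallying each carbon's bonds:
C1: 2C, 1H, 1Cl → 0 − 1 + 1 = 0
C2: 3C, 1H → 0 − 1 = -1
C3: 2C, 1H, 1Br → 0 − 1 + 1 = 0
C4: 3C, 1I → 0 + 1 = +1
C5: 3C, 1H → 0 − 1 = -1
C6: 1C, 2H, 1O → 0 − 2 + 1 = -1
The most oxidised carbon is C4 at +1.

C4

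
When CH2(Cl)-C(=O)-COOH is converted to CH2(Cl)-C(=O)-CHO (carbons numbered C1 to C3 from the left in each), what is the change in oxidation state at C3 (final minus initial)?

-2

Before: C3 has 1 bond to C, 3 bonds to O → oxidation state +3.
After: C3 has 1 bond to C, 1 bond to H, 2 bonds to O → oxidation state +1.
Δ = +1 − (+3) = -2, so this is a reduction at C3.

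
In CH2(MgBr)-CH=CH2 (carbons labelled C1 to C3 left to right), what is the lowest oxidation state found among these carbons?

-3

Count +1 for every bond to an atom more electronegative than carbon and −1 for every bond to one less electronegative; C–C bonds are 0. Tallying each carbon:
C1: 1C, 2H, 1Mg → 0 − 2 − 1 = -3
C2: 3C, 1H → 0 − 1 = -1
C3: 2C, 2H → 0 − 2 = -2
The lowest value is -3.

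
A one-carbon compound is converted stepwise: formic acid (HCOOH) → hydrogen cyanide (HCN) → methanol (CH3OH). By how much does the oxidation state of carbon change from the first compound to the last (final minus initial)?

Carbon oxidation states along the series — formic acid: +2, hydrogen cyanide: +2, methanol: -2.
Net change = -2 − (+2) = -4.

-4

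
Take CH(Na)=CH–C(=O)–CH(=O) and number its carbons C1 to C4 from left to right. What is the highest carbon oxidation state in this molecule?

+2

Bonds to more-electronegative neighbours contribute +1 each, bonds to H or metals contribute −1 each, and C–C bonds contribute 0. Tallying each carbon:
C1: 2C, 1H, 1Na → 0 − 1 − 1 = -2
C2: 3C, 1H → 0 − 1 = -1
C3: 2C, 2O → 0 + 2 = +2
C4: 1C, 1H, 2O → 0 − 1 + 2 = +1
The highest value is +2.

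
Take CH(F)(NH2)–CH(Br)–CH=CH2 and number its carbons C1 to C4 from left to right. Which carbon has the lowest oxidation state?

Bonds to more-electronegative neighbours contribute +1 each, bonds to H or metals contribute −1 each, and C–C bonds contribute 0. Tallying each carbon:
C1: 1C, 1H, 1N, 1F → 0 − 1 + 1 + 1 = +1
C2: 2C, 1H, 1Br → 0 − 1 + 1 = 0
C3: 3C, 1H → 0 − 1 = -1
C4: 2C, 2H → 0 − 2 = -2
The most reduced carbon is C4 at -2.

C4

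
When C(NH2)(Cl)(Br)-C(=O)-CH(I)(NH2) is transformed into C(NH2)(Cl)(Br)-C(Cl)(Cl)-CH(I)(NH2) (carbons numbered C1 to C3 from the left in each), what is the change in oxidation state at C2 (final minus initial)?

Before: C2 has 2 bonds to C, 2 bonds to O → oxidation state +2.
After: C2 has 2 bonds to C, 2 bonds to Cl → oxidation state +2.
Δ = +2 − (+2) = 0, so no net redox change at C2.

0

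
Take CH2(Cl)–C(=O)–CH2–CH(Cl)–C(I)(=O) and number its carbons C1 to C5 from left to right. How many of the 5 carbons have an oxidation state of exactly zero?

1

Bonds to more-electronegative neighbours contribute +1 each, bonds to H or metals contribute −1 each, and C–C bonds contribute 0. Tallying each carbon:
C1: 1C, 2H, 1Cl → 0 − 2 + 1 = -1
C2: 2C, 2O → 0 + 2 = +2
C3: 2C, 2H → 0 − 2 = -2
C4: 2C, 1H, 1Cl → 0 − 1 + 1 = 0
C5: 1C, 2O, 1I → 0 + 2 + 1 = +3
1 carbon (C4) meets the condition.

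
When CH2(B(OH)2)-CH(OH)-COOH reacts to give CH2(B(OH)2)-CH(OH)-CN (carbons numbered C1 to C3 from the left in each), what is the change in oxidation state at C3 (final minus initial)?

0

Before: C3 has 1 bond to C, 3 bonds to O → oxidation state +3.
After: C3 has 1 bond to C, 3 bonds to N → oxidation state +3.
Δ = +3 − (+3) = 0, so no net redox change at C3.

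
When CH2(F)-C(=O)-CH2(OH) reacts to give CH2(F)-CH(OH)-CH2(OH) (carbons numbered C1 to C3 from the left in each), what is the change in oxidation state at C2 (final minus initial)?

Before: C2 has 2 bonds to C, 2 bonds to O → oxidation state +2.
After: C2 has 2 bonds to C, 1 bond to H, 1 bond to O → oxidation state 0.
Δ = 0 − (+2) = -2, so this is a reduction at C2.

-2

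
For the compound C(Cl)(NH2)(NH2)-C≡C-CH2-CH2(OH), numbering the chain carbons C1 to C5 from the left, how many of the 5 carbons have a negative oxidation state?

2

Tallying each carbon's bonds:
C1: 1C, 2N, 1Cl → 0 + 2 + 1 = +3
C2: 4C → 0 = 0
C3: 4C → 0 = 0
C4: 2C, 2H → 0 − 2 = -2
C5: 1C, 2H, 1O → 0 − 2 + 1 = -1
2 carbons (C4, C5) meet the condition.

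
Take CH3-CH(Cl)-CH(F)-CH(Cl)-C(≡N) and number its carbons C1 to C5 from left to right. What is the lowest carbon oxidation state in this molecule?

-3

Bonds to more-electronegative neighbours contribute +1 each, bonds to H or metals contribute −1 each, and C–C bonds contribute 0. Tallying each carbon:
C1: 1C, 3H → 0 − 3 = -3
C2: 2C, 1H, 1Cl → 0 − 1 + 1 = 0
C3: 2C, 1H, 1F → 0 − 1 + 1 = 0
C4: 2C, 1H, 1Cl → 0 − 1 + 1 = 0
C5: 1C, 3N → 0 + 3 = +3
The lowest value is -3.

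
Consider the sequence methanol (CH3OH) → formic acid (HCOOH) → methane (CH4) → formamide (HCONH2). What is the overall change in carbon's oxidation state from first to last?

+4

Carbon oxidation states along the series — methanol: -2, formic acid: +2, methane: -4, formamide: +2.
Net change = +2 − (-2) = +4.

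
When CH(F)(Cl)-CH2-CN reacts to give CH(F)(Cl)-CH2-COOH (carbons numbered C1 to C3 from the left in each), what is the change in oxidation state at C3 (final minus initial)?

0

Before: C3 has 1 bond to C, 3 bonds to N → oxidation state +3.
After: C3 has 1 bond to C, 3 bonds to O → oxidation state +3.
Δ = +3 − (+3) = 0, so no net redox change at C3.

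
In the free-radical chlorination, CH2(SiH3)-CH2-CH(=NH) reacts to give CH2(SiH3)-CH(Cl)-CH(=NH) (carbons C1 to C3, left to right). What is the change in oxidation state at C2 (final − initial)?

Before: C2 has 2 bonds to C, 2 bonds to H → oxidation state -2.
After: C2 has 2 bonds to C, 1 bond to H, 1 bond to Cl → oxidation state 0.
Δ = 0 − (-2) = +2, so this is an oxidation at C2.

+2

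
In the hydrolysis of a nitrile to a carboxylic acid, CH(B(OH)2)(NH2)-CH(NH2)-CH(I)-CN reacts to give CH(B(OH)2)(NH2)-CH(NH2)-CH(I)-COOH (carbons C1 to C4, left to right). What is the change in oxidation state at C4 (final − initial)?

Before: C4 has 1 bond to C, 3 bonds to N → oxidation state +3.
After: C4 has 1 bond to C, 3 bonds to O → oxidation state +3.
Δ = +3 − (+3) = 0, so no net redox change at C4.

0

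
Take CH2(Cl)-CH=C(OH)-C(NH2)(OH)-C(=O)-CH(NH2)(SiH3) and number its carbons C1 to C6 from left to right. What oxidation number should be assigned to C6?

C6 has one bond to C (0), one bond to H (-1), one bond to N (+1), one bond to Si (-1).
Oxidation state = 0 − 1 + 1 − 1 = -1.

-1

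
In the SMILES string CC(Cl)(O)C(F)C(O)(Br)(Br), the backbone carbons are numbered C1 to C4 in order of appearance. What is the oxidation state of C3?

Count +1 for every bond to an atom more electronegative than carbon and −1 for every bond to one less electronegative; C–C bonds are 0.
C3 has one bond to C (0), one bond to C (0), one bond to F (+1), one bond to H (-1).
Oxidation state = 0 + 0 + 1 − 1 = 0.

0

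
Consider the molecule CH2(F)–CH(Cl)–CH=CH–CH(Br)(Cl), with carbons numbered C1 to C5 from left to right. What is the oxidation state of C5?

+1

C5 has one bond to C (0), one bond to H (-1), one bond to Br (+1), one bond to Cl (+1).
Oxidation state = 0 − 1 + 1 + 1 = +1.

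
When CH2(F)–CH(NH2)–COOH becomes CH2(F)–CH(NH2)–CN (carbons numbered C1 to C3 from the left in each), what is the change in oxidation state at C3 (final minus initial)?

Before: C3 has 1 bond to C, 3 bonds to O → oxidation state +3.
After: C3 has 1 bond to C, 3 bonds to N → oxidation state +3.
Δ = +3 − (+3) = 0, so no net redox change at C3.

0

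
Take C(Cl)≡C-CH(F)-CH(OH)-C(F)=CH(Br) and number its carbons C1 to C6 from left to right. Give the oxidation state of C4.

C4 has one bond to C (0), one bond to C (0), one bond to H (-1), one bond to O (+1).
Oxidation state = 0 + 0 − 1 + 1 = 0.

0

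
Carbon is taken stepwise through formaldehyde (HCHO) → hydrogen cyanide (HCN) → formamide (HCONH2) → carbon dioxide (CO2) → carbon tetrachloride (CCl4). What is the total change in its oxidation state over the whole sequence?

Carbon oxidation states along the series — formaldehyde: 0, hydrogen cyanide: +2, formamide: +2, carbon dioxide: +4, carbon tetrachloride: +4.
Net change = +4 − (0) = +4.

+4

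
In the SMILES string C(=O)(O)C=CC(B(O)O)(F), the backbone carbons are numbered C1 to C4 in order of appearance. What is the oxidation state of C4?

-1

C4 has one bond to C (0), one bond to H (-1), one bond to B (-1), one bond to F (+1).
Oxidation state = 0 − 1 − 1 + 1 = -1.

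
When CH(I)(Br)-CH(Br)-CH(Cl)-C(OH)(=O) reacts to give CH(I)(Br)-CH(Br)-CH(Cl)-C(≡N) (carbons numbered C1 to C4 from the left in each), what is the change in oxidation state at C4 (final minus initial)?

0

Before: C4 has 1 bond to C, 3 bonds to O → oxidation state +3.
After: C4 has 1 bond to C, 3 bonds to N → oxidation state +3.
Δ = +3 − (+3) = 0, so no net redox change at C4.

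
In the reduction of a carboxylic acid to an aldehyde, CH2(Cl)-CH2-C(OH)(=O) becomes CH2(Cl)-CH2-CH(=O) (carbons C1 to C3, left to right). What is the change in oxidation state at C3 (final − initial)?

-2

Before: C3 has 1 bond to C, 3 bonds to O → oxidation state +3.
After: C3 has 1 bond to C, 1 bond to H, 2 bonds to O → oxidation state +1.
Δ = +1 − (+3) = -2, so this is a reduction at C3.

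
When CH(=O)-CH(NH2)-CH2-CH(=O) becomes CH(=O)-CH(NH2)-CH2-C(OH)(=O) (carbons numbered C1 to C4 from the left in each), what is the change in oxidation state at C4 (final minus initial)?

+2

Before: C4 has 1 bond to C, 1 bond to H, 2 bonds to O → oxidation state +1.
After: C4 has 1 bond to C, 3 bonds to O → oxidation state +3.
Δ = +3 − (+1) = +2, so this is an oxidation at C4.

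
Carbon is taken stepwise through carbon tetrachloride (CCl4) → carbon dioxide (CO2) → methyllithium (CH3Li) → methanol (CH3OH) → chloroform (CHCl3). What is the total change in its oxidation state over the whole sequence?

-2

Carbon oxidation states along the series — carbon tetrachloride: +4, carbon dioxide: +4, methyllithium: -4, methanol: -2, chloroform: +2.
Net change = +2 − (+4) = -2.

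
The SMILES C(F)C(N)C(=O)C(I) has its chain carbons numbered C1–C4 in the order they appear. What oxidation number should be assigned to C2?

0

Assign +1 per bond to O/N/halogen, −1 per bond to H or an electropositive element, and 0 per bond to carbon.
C2 has one bond to C (0), one bond to C (0), one bond to H (-1), one bond to N (+1).
Oxidation state = 0 + 0 − 1 + 1 = 0.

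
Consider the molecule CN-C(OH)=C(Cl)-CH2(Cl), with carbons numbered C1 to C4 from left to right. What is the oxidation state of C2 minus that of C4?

C2: 3C, 1O → 0 + 1 = +1
C4: 1C, 2H, 1Cl → 0 − 2 + 1 = -1
Difference: +1 − (-1) = +2.

+2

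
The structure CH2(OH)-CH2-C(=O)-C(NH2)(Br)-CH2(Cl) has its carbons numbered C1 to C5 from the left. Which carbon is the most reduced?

Count +1 for every bond to an atom more electronegative than carbon and −1 for every bond to one less electronegative; C–C bonds are 0. Tallying each carbon:
C1: 1C, 2H, 1O → 0 − 2 + 1 = -1
C2: 2C, 2H → 0 − 2 = -2
C3: 2C, 2O → 0 + 2 = +2
C4: 2C, 1N, 1Br → 0 + 1 + 1 = +2
C5: 1C, 2H, 1Cl → 0 − 2 + 1 = -1
The most reduced carbon is C2 at -2.

C2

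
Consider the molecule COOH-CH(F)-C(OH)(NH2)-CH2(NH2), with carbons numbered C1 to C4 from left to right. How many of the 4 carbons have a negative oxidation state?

1

Tallying each carbon's bonds:
C1: 1C, 3O → 0 + 3 = +3
C2: 2C, 1H, 1F → 0 − 1 + 1 = 0
C3: 2C, 1O, 1N → 0 + 1 + 1 = +2
C4: 1C, 2H, 1N → 0 − 2 + 1 = -1
1 carbon (C4) meets the condition.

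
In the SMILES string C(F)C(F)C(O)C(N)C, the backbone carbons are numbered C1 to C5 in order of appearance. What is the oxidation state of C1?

-1

C1 has one bond to C (0), one bond to H (-1), one bond to H (-1), one bond to F (+1).
Oxidation state = 0 − 1 − 1 + 1 = -1.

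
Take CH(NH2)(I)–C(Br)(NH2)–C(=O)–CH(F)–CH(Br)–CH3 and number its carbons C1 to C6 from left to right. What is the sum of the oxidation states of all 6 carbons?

+2

Tallying each carbon's bonds:
C1: 1C, 1H, 1N, 1I → 0 − 1 + 1 + 1 = +1
C2: 2C, 1N, 1Br → 0 + 1 + 1 = +2
C3: 2C, 2O → 0 + 2 = +2
C4: 2C, 1H, 1F → 0 − 1 + 1 = 0
C5: 2C, 1H, 1Br → 0 − 1 + 1 = 0
C6: 1C, 3H → 0 − 3 = -3
Sum = +1 + 2 + 2 + 0 + 0 − 3 = +2.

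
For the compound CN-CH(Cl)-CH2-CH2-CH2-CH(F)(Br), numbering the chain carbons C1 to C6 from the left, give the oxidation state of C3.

C3 has one bond to C (0), one bond to C (0), one bond to H (-1), one bond to H (-1).
Oxidation state = 0 + 0 − 1 − 1 = -2.

-2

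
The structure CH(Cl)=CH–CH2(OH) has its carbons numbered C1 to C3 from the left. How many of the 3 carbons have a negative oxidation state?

Tallying each carbon's bonds:
C1: 2C, 1H, 1Cl → 0 − 1 + 1 = 0
C2: 3C, 1H → 0 − 1 = -1
C3: 1C, 2H, 1O → 0 − 2 + 1 = -1
2 carbons (C2, C3) meet the condition.

2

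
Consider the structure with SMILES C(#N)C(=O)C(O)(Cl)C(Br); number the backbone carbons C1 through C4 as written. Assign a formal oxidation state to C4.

-1

Each bond to a more electronegative atom (O, N, halogen) counts +1, each bond to a less electronegative atom (H, metal, B, Si) counts −1, and each C–C bond counts 0.
C4 has one bond to C (0), one bond to H (-1), one bond to Br (+1), one bond to H (-1).
Oxidation state = 0 − 1 + 1 − 1 = -1.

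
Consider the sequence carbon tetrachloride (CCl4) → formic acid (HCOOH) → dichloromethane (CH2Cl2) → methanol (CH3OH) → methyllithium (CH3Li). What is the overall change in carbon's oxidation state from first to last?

-8

Carbon oxidation states along the series — carbon tetrachloride: +4, formic acid: +2, dichloromethane: 0, methanol: -2, methyllithium: -4.
Net change = -4 − (+4) = -8.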